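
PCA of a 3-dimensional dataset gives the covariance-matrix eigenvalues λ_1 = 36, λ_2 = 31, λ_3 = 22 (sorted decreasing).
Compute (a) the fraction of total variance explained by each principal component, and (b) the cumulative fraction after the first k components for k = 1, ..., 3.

Step 1 — total variance = trace(Sigma) = Σ λ_i = 36 + 31 + 22 = 89.

Step 2 — fraction explained by component i = λ_i / Σ λ:
  PC1: 36/89 = 0.4045
  PC2: 31/89 = 0.3483
  PC3: 22/89 = 0.2472

Step 3 — cumulative fraction after k components = (λ_1 + ... + λ_k) / Σ λ:
  k = 1: 36/89 = 0.4045
  k = 2: (36 + 31)/89 = 67/89 = 0.7528
  k = 3: (36 + 31 + 22)/89 = 89/89 = 1

Summary (fraction, with percent):

explained: PC1 0.4045 (40.45%), PC2 0.3483 (34.83%), PC3 0.2472 (24.72%);  cumulative: 0.4045, 0.7528, 1


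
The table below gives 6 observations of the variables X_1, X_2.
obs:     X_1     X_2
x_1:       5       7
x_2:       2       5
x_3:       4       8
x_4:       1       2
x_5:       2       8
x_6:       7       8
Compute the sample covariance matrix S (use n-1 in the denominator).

Step 1 — column means:
  mean(X_1) = (5 + 2 + 4 + 1 + 2 + 7) / 6 = 21/6 = 3.5
  mean(X_2) = (7 + 5 + 8 + 2 + 8 + 8) / 6 = 38/6 = 6.3333

Step 2 — sample covariance S[i,j] = (1/(n-1)) · Σ_k (x_{k,i} - mean_i) · (x_{k,j} - mean_j), with n-1 = 5.
  S[X_1,X_1] = ((1.5)·(1.5) + (-1.5)·(-1.5) + (0.5)·(0.5) + (-2.5)·(-2.5) + (-1.5)·(-1.5) + (3.5)·(3.5)) / 5 = 25.5/5 = 5.1
  S[X_1,X_2] = ((1.5)·(0.6667) + (-1.5)·(-1.3333) + (0.5)·(1.6667) + (-2.5)·(-4.3333) + (-1.5)·(1.6667) + (3.5)·(1.6667)) / 5 = 18/5 = 3.6
  S[X_2,X_2] = ((0.6667)·(0.6667) + (-1.3333)·(-1.3333) + (1.6667)·(1.6667) + (-4.3333)·(-4.3333) + (1.6667)·(1.6667) + (1.6667)·(1.6667)) / 5 = 29.3333/5 = 5.8667

S is symmetric (S[j,i] = S[i,j]). Assembling:

S = [[5.1, 3.6],
 [3.6, 5.8667]]


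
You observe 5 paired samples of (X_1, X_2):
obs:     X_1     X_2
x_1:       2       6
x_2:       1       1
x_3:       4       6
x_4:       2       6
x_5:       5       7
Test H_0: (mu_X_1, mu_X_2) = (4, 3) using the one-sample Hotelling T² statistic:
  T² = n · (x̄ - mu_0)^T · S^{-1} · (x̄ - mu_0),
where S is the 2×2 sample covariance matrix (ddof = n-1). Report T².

Step 1 — sample mean vector:
  mean(X_1) = (2 + 1 + 4 + 2 + 5) / 5 = 14/5 = 2.8
  mean(X_2) = (6 + 1 + 6 + 6 + 7) / 5 = 26/5 = 5.2
  x̄ = (2.8, 5.2),  deviation x̄ - mu_0 = (2.8, 5.2) - (4, 3) = (-1.2, 2.2).

Step 2 — sample covariance matrix, S[i,j] = (1/(n-1)) · Σ_k (x_{k,i} - mean_i) · (x_{k,j} - mean_j), divisor n-1 = 4:
  S[X_1,X_1] = ((-0.8)·(-0.8) + (-1.8)·(-1.8) + (1.2)·(1.2) + (-0.8)·(-0.8) + (2.2)·(2.2)) / 4 = 10.8/4 = 2.7
  S[X_1,X_2] = ((-0.8)·(0.8) + (-1.8)·(-4.2) + (1.2)·(0.8) + (-0.8)·(0.8) + (2.2)·(1.8)) / 4 = 11.2/4 = 2.8
  S[X_2,X_2] = ((0.8)·(0.8) + (-4.2)·(-4.2) + (0.8)·(0.8) + (0.8)·(0.8) + (1.8)·(1.8)) / 4 = 22.8/4 = 5.7
  S = [[2.7, 2.8],
 [2.8, 5.7]].

Step 3 — invert S. det(S) = 2.7·5.7 - (2.8)² = 7.55.
  S^{-1} = (1/det) · [[d, -b], [-b, a]] = [[0.755, -0.3709],
 [-0.3709, 0.3576]].

Step 4 — quadratic form (x̄ - mu_0)^T · S^{-1} · (x̄ - mu_0):
  S^{-1} · (x̄ - mu_0) = (-1.7219, 1.2318),
  (x̄ - mu_0)^T · [...] = (-1.2)·(-1.7219) + (2.2)·(1.2318) = 4.7762.

Step 5 — scale by n: T² = 5 · 4.7762 = 23.8808.

T² ≈ 23.8808


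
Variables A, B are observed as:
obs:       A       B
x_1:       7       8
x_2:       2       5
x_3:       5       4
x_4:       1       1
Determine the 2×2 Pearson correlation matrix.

Step 1 — column means:
  mean(A) = (7 + 2 + 5 + 1) / 4 = 15/4 = 3.75
  mean(B) = (8 + 5 + 4 + 1) / 4 = 18/4 = 4.5

Step 2 — sample variances and covariances s[i,j] = (1/(n-1)) · Σ_k (x_{k,i} - mean_i) · (x_{k,j} - mean_j), with n-1 = 3:
  s[A,A] = ((3.25)·(3.25) + (-1.75)·(-1.75) + (1.25)·(1.25) + (-2.75)·(-2.75)) / 3 = 22.75/3 = 7.5833
  s[A,B] = ((3.25)·(3.5) + (-1.75)·(0.5) + (1.25)·(-0.5) + (-2.75)·(-3.5)) / 3 = 19.5/3 = 6.5
  s[B,B] = ((3.5)·(3.5) + (0.5)·(0.5) + (-0.5)·(-0.5) + (-3.5)·(-3.5)) / 3 = 25/3 = 8.3333
  Sample standard deviations s_i = √(s[i,i]):
  s(A) = √(7.5833) = 2.7538
  s(B) = √(8.3333) = 2.8868

Step 3 — r_{ij} = s_{ij} / (s_i · s_j):
  r[A,A] = 1 (diagonal).
  r[A,B] = 6.5 / (2.7538 · 2.8868) = 6.5 / 7.9495 = 0.8177
  r[B,B] = 1 (diagonal).

R is symmetric with unit diagonal. Assembling:

R = [[1, 0.8177],
 [0.8177, 1]]


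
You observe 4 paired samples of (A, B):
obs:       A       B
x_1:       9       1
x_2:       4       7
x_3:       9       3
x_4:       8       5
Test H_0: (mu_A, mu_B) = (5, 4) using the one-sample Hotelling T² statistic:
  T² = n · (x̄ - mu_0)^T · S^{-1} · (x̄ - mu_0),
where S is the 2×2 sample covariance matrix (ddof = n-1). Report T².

Step 1 — sample mean vector:
  mean(A) = (9 + 4 + 9 + 8) / 4 = 30/4 = 7.5
  mean(B) = (1 + 7 + 3 + 5) / 4 = 16/4 = 4
  x̄ = (7.5, 4),  deviation x̄ - mu_0 = (7.5, 4) - (5, 4) = (2.5, 0).

Step 2 — sample covariance matrix, S[i,j] = (1/(n-1)) · Σ_k (x_{k,i} - mean_i) · (x_{k,j} - mean_j), divisor n-1 = 3:
  S[A,A] = ((1.5)·(1.5) + (-3.5)·(-3.5) + (1.5)·(1.5) + (0.5)·(0.5)) / 3 = 17/3 = 5.6667
  S[A,B] = ((1.5)·(-3) + (-3.5)·(3) + (1.5)·(-1) + (0.5)·(1)) / 3 = -16/3 = -5.3333
  S[B,B] = ((-3)·(-3) + (3)·(3) + (-1)·(-1) + (1)·(1)) / 3 = 20/3 = 6.6667
  S = [[5.6667, -5.3333],
 [-5.3333, 6.6667]].

Step 3 — invert S. det(S) = 5.6667·6.6667 - (-5.3333)² = 9.3333.
  S^{-1} = (1/det) · [[d, -b], [-b, a]] = [[0.7143, 0.5714],
 [0.5714, 0.6071]].

Step 4 — quadratic form (x̄ - mu_0)^T · S^{-1} · (x̄ - mu_0):
  S^{-1} · (x̄ - mu_0) = (1.7857, 1.4286),
  (x̄ - mu_0)^T · [...] = (2.5)·(1.7857) + (0)·(1.4286) = 4.4643.

Step 5 — scale by n: T² = 4 · 4.4643 = 17.8571.

T² ≈ 17.8571


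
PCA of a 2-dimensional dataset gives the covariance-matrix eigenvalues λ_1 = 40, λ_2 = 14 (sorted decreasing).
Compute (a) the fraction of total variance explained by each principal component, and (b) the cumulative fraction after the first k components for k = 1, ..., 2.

Step 1 — total variance = trace(Sigma) = Σ λ_i = 40 + 14 = 54.

Step 2 — fraction explained by component i = λ_i / Σ λ:
  PC1: 40/54 = 0.7407
  PC2: 14/54 = 0.2593

Step 3 — cumulative fraction after k components = (λ_1 + ... + λ_k) / Σ λ:
  k = 1: 40/54 = 0.7407
  k = 2: (40 + 14)/54 = 54/54 = 1

Summary (fraction, with percent):

explained: PC1 0.7407 (74.07%), PC2 0.2593 (25.93%);  cumulative: 0.7407, 1


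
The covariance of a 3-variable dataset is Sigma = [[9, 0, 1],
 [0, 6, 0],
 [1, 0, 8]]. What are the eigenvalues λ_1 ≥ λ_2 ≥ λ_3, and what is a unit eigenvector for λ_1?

Step 1 — characteristic polynomial p(λ) = det(λI - Sigma) = λ³ - tr·λ² + c_1·λ - det, where tr = trace, c_1 = sum of the principal 2×2 minors, det = det(Sigma):
  tr = 9 + 6 + 8 = 23,
  c_1 = (9·6 - (0)²) + (9·8 - (1)²) + (6·8 - (0)²) = 54 + 71 + 48 = 173,
  det = 9·(6·8 - (0)²) - (0)·((0)·8 - (0)·(1)) + (1)·((0)·(0) - 6·(1)) = 9·(48) - (0)·(0) + (1)·(-6) = 426.
  So p(λ) = λ³ - 23λ² + 173λ - 426.
Step 2 — look for an integer root (rational root theorem: any rational root is an integer divisor of 426). Testing λ = 6:
  p(6) = 216 - 828 + 1038 - 426 = 0  ✓
  Dividing out (λ - 6): p(λ) = (λ - 6)(λ² - 17λ + 71).
Step 3 — remaining eigenvalues from the quadratic λ² - 17λ + 71 = 0:
  Δ = 17² - 4·71 = 289 - 284 = 5,  λ = (17 ± √5)/2 = (17 ± 2.2361)/2 ≈ 9.618 or 7.382.
  Sorted: λ_1 = 9.618,  λ_2 = 7.382,  λ_3 = 6  (check: sum = 23 = tr ✓).

Step 4 — unit eigenvector for λ_1 ≈ 9.618: v spans the null space of (Sigma - λ_1 I), whose rows are
  r_1 = (-0.618, 0, 1),  r_2 = (0, -3.618, 0),  r_3 = (1, 0, -1.618).
  v is orthogonal to every row, so take v ∝ r_1 × r_2 = ((0)·(0) - (1)·(-3.618), (1)·(0) - (-0.618)·(0), (-0.618)·(-3.618) - (0)·(0)) ≈ (3.618, 0, 2.2361).
  Let u = (3.618, 0, 2.2361).
  ||u|| = √((3.618)² + (0)² + (2.2361)²) = √(18.0902) ≈ 4.2533,  v_1 = u/||u|| ≈ (0.8507, 0, 0.5257) (||v_1|| = 1).

λ_1 = 9.618,  λ_2 = 7.382,  λ_3 = 6;  v_1 ≈ (0.8507, 0, 0.5257)


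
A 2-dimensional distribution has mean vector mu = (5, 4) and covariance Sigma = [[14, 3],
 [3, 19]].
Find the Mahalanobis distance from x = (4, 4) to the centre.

Step 1 — centre the observation: (x - mu) = (-1, 0).

Step 2 — invert Sigma. det(Sigma) = 14·19 - (3)² = 257.
  Sigma^{-1} = (1/det) · [[d, -b], [-b, a]] = [[0.0739, -0.0117],
 [-0.0117, 0.0545]].

Step 3 — form the quadratic (x - mu)^T · Sigma^{-1} · (x - mu):
  Sigma^{-1} · (x - mu) = (-0.0739, 0.0117).
  (x - mu)^T · [Sigma^{-1} · (x - mu)] = (-1)·(-0.0739) + (0)·(0.0117) = 0.0739.

Step 4 — take square root: d = √(0.0739) ≈ 0.2719.

d(x, mu) = √(0.0739) ≈ 0.2719


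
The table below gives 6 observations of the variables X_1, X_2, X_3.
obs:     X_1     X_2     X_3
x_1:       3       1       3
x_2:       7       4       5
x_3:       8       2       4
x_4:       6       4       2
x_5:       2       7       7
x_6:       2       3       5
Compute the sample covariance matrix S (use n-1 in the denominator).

Step 1 — column means:
  mean(X_1) = (3 + 7 + 8 + 6 + 2 + 2) / 6 = 28/6 = 4.6667
  mean(X_2) = (1 + 4 + 2 + 4 + 7 + 3) / 6 = 21/6 = 3.5
  mean(X_3) = (3 + 5 + 4 + 2 + 7 + 5) / 6 = 26/6 = 4.3333

Step 2 — sample covariance S[i,j] = (1/(n-1)) · Σ_k (x_{k,i} - mean_i) · (x_{k,j} - mean_j), with n-1 = 5.
  S[X_1,X_1] = ((-1.6667)·(-1.6667) + (2.3333)·(2.3333) + (3.3333)·(3.3333) + (1.3333)·(1.3333) + (-2.6667)·(-2.6667) + (-2.6667)·(-2.6667)) / 5 = 35.3333/5 = 7.0667
  S[X_1,X_2] = ((-1.6667)·(-2.5) + (2.3333)·(0.5) + (3.3333)·(-1.5) + (1.3333)·(0.5) + (-2.6667)·(3.5) + (-2.6667)·(-0.5)) / 5 = -7/5 = -1.4
  S[X_1,X_3] = ((-1.6667)·(-1.3333) + (2.3333)·(0.6667) + (3.3333)·(-0.3333) + (1.3333)·(-2.3333) + (-2.6667)·(2.6667) + (-2.6667)·(0.6667)) / 5 = -9.3333/5 = -1.8667
  S[X_2,X_2] = ((-2.5)·(-2.5) + (0.5)·(0.5) + (-1.5)·(-1.5) + (0.5)·(0.5) + (3.5)·(3.5) + (-0.5)·(-0.5)) / 5 = 21.5/5 = 4.3
  S[X_2,X_3] = ((-2.5)·(-1.3333) + (0.5)·(0.6667) + (-1.5)·(-0.3333) + (0.5)·(-2.3333) + (3.5)·(2.6667) + (-0.5)·(0.6667)) / 5 = 12/5 = 2.4
  S[X_3,X_3] = ((-1.3333)·(-1.3333) + (0.6667)·(0.6667) + (-0.3333)·(-0.3333) + (-2.3333)·(-2.3333) + (2.6667)·(2.6667) + (0.6667)·(0.6667)) / 5 = 15.3333/5 = 3.0667

S is symmetric (S[j,i] = S[i,j]). Assembling:

S = [[7.0667, -1.4, -1.8667],
 [-1.4, 4.3, 2.4],
 [-1.8667, 2.4, 3.0667]]


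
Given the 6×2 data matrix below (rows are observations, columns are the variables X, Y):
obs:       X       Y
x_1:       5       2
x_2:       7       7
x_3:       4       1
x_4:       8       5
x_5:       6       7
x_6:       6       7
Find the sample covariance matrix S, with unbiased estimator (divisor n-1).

Step 1 — column means:
  mean(X) = (5 + 7 + 4 + 8 + 6 + 6) / 6 = 36/6 = 6
  mean(Y) = (2 + 7 + 1 + 5 + 7 + 7) / 6 = 29/6 = 4.8333

Step 2 — sample covariance S[i,j] = (1/(n-1)) · Σ_k (x_{k,i} - mean_i) · (x_{k,j} - mean_j), with n-1 = 5.
  S[X,X] = ((-1)·(-1) + (1)·(1) + (-2)·(-2) + (2)·(2) + (0)·(0) + (0)·(0)) / 5 = 10/5 = 2
  S[X,Y] = ((-1)·(-2.8333) + (1)·(2.1667) + (-2)·(-3.8333) + (2)·(0.1667) + (0)·(2.1667) + (0)·(2.1667)) / 5 = 13/5 = 2.6
  S[Y,Y] = ((-2.8333)·(-2.8333) + (2.1667)·(2.1667) + (-3.8333)·(-3.8333) + (0.1667)·(0.1667) + (2.1667)·(2.1667) + (2.1667)·(2.1667)) / 5 = 36.8333/5 = 7.3667

S is symmetric (S[j,i] = S[i,j]). Assembling:

S = [[2, 2.6],
 [2.6, 7.3667]]


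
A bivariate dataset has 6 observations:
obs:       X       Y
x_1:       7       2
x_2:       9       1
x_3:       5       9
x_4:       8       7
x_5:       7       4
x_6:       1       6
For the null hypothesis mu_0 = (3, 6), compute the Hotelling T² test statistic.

Step 1 — sample mean vector:
  mean(X) = (7 + 9 + 5 + 8 + 7 + 1) / 6 = 37/6 = 6.1667
  mean(Y) = (2 + 1 + 9 + 7 + 4 + 6) / 6 = 29/6 = 4.8333
  x̄ = (6.1667, 4.8333),  deviation x̄ - mu_0 = (6.1667, 4.8333) - (3, 6) = (3.1667, -1.1667).

Step 2 — sample covariance matrix, S[i,j] = (1/(n-1)) · Σ_k (x_{k,i} - mean_i) · (x_{k,j} - mean_j), divisor n-1 = 5:
  S[X,X] = ((0.8333)·(0.8333) + (2.8333)·(2.8333) + (-1.1667)·(-1.1667) + (1.8333)·(1.8333) + (0.8333)·(0.8333) + (-5.1667)·(-5.1667)) / 5 = 40.8333/5 = 8.1667
  S[X,Y] = ((0.8333)·(-2.8333) + (2.8333)·(-3.8333) + (-1.1667)·(4.1667) + (1.8333)·(2.1667) + (0.8333)·(-0.8333) + (-5.1667)·(1.1667)) / 5 = -20.8333/5 = -4.1667
  S[Y,Y] = ((-2.8333)·(-2.8333) + (-3.8333)·(-3.8333) + (4.1667)·(4.1667) + (2.1667)·(2.1667) + (-0.8333)·(-0.8333) + (1.1667)·(1.1667)) / 5 = 46.8333/5 = 9.3667
  S = [[8.1667, -4.1667],
 [-4.1667, 9.3667]].

Step 3 — invert S. det(S) = 8.1667·9.3667 - (-4.1667)² = 59.1333.
  S^{-1} = (1/det) · [[d, -b], [-b, a]] = [[0.1584, 0.0705],
 [0.0705, 0.1381]].

Step 4 — quadratic form (x̄ - mu_0)^T · S^{-1} · (x̄ - mu_0):
  S^{-1} · (x̄ - mu_0) = (0.4194, 0.062),
  (x̄ - mu_0)^T · [...] = (3.1667)·(0.4194) + (-1.1667)·(0.062) = 1.2557.

Step 5 — scale by n: T² = 6 · 1.2557 = 7.5344.

T² ≈ 7.5344


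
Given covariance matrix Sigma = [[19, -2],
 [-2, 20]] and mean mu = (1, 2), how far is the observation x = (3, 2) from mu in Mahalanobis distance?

Step 1 — centre the observation: (x - mu) = (2, 0).

Step 2 — invert Sigma. det(Sigma) = 19·20 - (-2)² = 376.
  Sigma^{-1} = (1/det) · [[d, -b], [-b, a]] = [[0.0532, 0.0053],
 [0.0053, 0.0505]].

Step 3 — form the quadratic (x - mu)^T · Sigma^{-1} · (x - mu):
  Sigma^{-1} · (x - mu) = (0.1064, 0.0106).
  (x - mu)^T · [Sigma^{-1} · (x - mu)] = (2)·(0.1064) + (0)·(0.0106) = 0.2128.

Step 4 — take square root: d = √(0.2128) ≈ 0.4613.

d(x, mu) = √(0.2128) ≈ 0.4613


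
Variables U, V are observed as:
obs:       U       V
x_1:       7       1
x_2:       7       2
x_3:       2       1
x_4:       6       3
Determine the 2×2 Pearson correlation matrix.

Step 1 — column means:
  mean(U) = (7 + 7 + 2 + 6) / 4 = 22/4 = 5.5
  mean(V) = (1 + 2 + 1 + 3) / 4 = 7/4 = 1.75

Step 2 — sample variances and covariances s[i,j] = (1/(n-1)) · Σ_k (x_{k,i} - mean_i) · (x_{k,j} - mean_j), with n-1 = 3:
  s[U,U] = ((1.5)·(1.5) + (1.5)·(1.5) + (-3.5)·(-3.5) + (0.5)·(0.5)) / 3 = 17/3 = 5.6667
  s[U,V] = ((1.5)·(-0.75) + (1.5)·(0.25) + (-3.5)·(-0.75) + (0.5)·(1.25)) / 3 = 2.5/3 = 0.8333
  s[V,V] = ((-0.75)·(-0.75) + (0.25)·(0.25) + (-0.75)·(-0.75) + (1.25)·(1.25)) / 3 = 2.75/3 = 0.9167
  Sample standard deviations s_i = √(s[i,i]):
  s(U) = √(5.6667) = 2.3805
  s(V) = √(0.9167) = 0.9574

Step 3 — r_{ij} = s_{ij} / (s_i · s_j):
  r[U,U] = 1 (diagonal).
  r[U,V] = 0.8333 / (2.3805 · 0.9574) = 0.8333 / 2.2791 = 0.3656
  r[V,V] = 1 (diagonal).

R is symmetric with unit diagonal. Assembling:

R = [[1, 0.3656],
 [0.3656, 1]]


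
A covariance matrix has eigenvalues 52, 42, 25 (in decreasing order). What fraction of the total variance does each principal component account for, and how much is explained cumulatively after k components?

Step 1 — total variance = trace(Sigma) = Σ λ_i = 52 + 42 + 25 = 119.

Step 2 — fraction explained by component i = λ_i / Σ λ:
  PC1: 52/119 = 0.437
  PC2: 42/119 = 0.3529
  PC3: 25/119 = 0.2101

Step 3 — cumulative fraction after k components = (λ_1 + ... + λ_k) / Σ λ:
  k = 1: 52/119 = 0.437
  k = 2: (52 + 42)/119 = 94/119 = 0.7899
  k = 3: (52 + 42 + 25)/119 = 119/119 = 1

Summary (fraction, with percent):

explained: PC1 0.437 (43.7%), PC2 0.3529 (35.29%), PC3 0.2101 (21.01%);  cumulative: 0.437, 0.7899, 1


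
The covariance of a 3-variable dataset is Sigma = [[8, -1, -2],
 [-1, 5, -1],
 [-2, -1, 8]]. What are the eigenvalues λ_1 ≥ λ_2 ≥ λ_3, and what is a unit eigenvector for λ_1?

Step 1 — characteristic polynomial p(λ) = det(λI - Sigma) = λ³ - tr·λ² + c_1·λ - det, where tr = trace, c_1 = sum of the principal 2×2 minors, det = det(Sigma):
  tr = 8 + 5 + 8 = 21,
  c_1 = (8·5 - (-1)²) + (8·8 - (-2)²) + (5·8 - (-1)²) = 39 + 60 + 39 = 138,
  det = 8·(5·8 - (-1)²) - (-1)·((-1)·8 - (-1)·(-2)) + (-2)·((-1)·(-1) - 5·(-2)) = 8·(39) - (-1)·(-10) + (-2)·(11) = 280.
  So p(λ) = λ³ - 21λ² + 138λ - 280.
Step 2 — look for an integer root (rational root theorem: any rational root is an integer divisor of 280). Testing λ = 4:
  p(4) = 64 - 336 + 552 - 280 = 0  ✓
  Dividing out (λ - 4): p(λ) = (λ - 4)(λ² - 17λ + 70).
Step 3 — remaining eigenvalues from the quadratic λ² - 17λ + 70 = 0:
  Δ = 17² - 4·70 = 289 - 280 = 9,  λ = (17 ± √9)/2 = (17 ± 3)/2 = 10 or 7.
  Sorted: λ_1 = 10,  λ_2 = 7,  λ_3 = 4  (check: sum = 21 = tr ✓).

Step 4 — unit eigenvector for λ_1 = 10: v spans the null space of (Sigma - λ_1 I), whose rows are
  r_1 = (-2, -1, -2),  r_2 = (-1, -5, -1),  r_3 = (-2, -1, -2).
  v is orthogonal to every row, so take v ∝ r_1 × r_2 = ((-1)·(-1) - (-2)·(-5), (-2)·(-1) - (-2)·(-1), (-2)·(-5) - (-1)·(-1)) = (-9, 0, 9).
  Rescale (divide by 9; multiply by -1 so the first nonzero entry is positive): u = (1, 0, -1).
  ||u|| = √((1)² + (0)² + (-1)²) = √(2) ≈ 1.4142,  v_1 = u/||u|| ≈ (0.7071, 0, -0.7071) (||v_1|| = 1).

λ_1 = 10,  λ_2 = 7,  λ_3 = 4;  v_1 ≈ (0.7071, 0, -0.7071)


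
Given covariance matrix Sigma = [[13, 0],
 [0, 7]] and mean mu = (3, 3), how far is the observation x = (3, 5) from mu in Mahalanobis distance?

Step 1 — centre the observation: (x - mu) = (0, 2).

Step 2 — invert Sigma. det(Sigma) = 13·7 - (0)² = 91.
  Sigma^{-1} = (1/det) · [[d, -b], [-b, a]] = [[0.0769, 0],
 [0, 0.1429]].

Step 3 — form the quadratic (x - mu)^T · Sigma^{-1} · (x - mu):
  Sigma^{-1} · (x - mu) = (0, 0.2857).
  (x - mu)^T · [Sigma^{-1} · (x - mu)] = (0)·(0) + (2)·(0.2857) = 0.5714.

Step 4 — take square root: d = √(0.5714) ≈ 0.7559.

d(x, mu) = √(0.5714) ≈ 0.7559


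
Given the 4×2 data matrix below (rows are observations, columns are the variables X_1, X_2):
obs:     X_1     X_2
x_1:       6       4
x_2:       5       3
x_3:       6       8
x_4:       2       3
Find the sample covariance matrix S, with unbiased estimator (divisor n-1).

Step 1 — column means:
  mean(X_1) = (6 + 5 + 6 + 2) / 4 = 19/4 = 4.75
  mean(X_2) = (4 + 3 + 8 + 3) / 4 = 18/4 = 4.5

Step 2 — sample covariance S[i,j] = (1/(n-1)) · Σ_k (x_{k,i} - mean_i) · (x_{k,j} - mean_j), with n-1 = 3.
  S[X_1,X_1] = ((1.25)·(1.25) + (0.25)·(0.25) + (1.25)·(1.25) + (-2.75)·(-2.75)) / 3 = 10.75/3 = 3.5833
  S[X_1,X_2] = ((1.25)·(-0.5) + (0.25)·(-1.5) + (1.25)·(3.5) + (-2.75)·(-1.5)) / 3 = 7.5/3 = 2.5
  S[X_2,X_2] = ((-0.5)·(-0.5) + (-1.5)·(-1.5) + (3.5)·(3.5) + (-1.5)·(-1.5)) / 3 = 17/3 = 5.6667

S is symmetric (S[j,i] = S[i,j]). Assembling:

S = [[3.5833, 2.5],
 [2.5, 5.6667]]


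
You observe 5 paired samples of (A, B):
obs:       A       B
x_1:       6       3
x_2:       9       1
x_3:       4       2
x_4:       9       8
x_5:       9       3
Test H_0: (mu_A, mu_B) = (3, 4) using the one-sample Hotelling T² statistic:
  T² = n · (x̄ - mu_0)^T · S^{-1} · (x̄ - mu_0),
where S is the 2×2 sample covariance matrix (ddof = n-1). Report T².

Step 1 — sample mean vector:
  mean(A) = (6 + 9 + 4 + 9 + 9) / 5 = 37/5 = 7.4
  mean(B) = (3 + 1 + 2 + 8 + 3) / 5 = 17/5 = 3.4
  x̄ = (7.4, 3.4),  deviation x̄ - mu_0 = (7.4, 3.4) - (3, 4) = (4.4, -0.6).

Step 2 — sample covariance matrix, S[i,j] = (1/(n-1)) · Σ_k (x_{k,i} - mean_i) · (x_{k,j} - mean_j), divisor n-1 = 4:
  S[A,A] = ((-1.4)·(-1.4) + (1.6)·(1.6) + (-3.4)·(-3.4) + (1.6)·(1.6) + (1.6)·(1.6)) / 4 = 21.2/4 = 5.3
  S[A,B] = ((-1.4)·(-0.4) + (1.6)·(-2.4) + (-3.4)·(-1.4) + (1.6)·(4.6) + (1.6)·(-0.4)) / 4 = 8.2/4 = 2.05
  S[B,B] = ((-0.4)·(-0.4) + (-2.4)·(-2.4) + (-1.4)·(-1.4) + (4.6)·(4.6) + (-0.4)·(-0.4)) / 4 = 29.2/4 = 7.3
  S = [[5.3, 2.05],
 [2.05, 7.3]].

Step 3 — invert S. det(S) = 5.3·7.3 - (2.05)² = 34.4875.
  S^{-1} = (1/det) · [[d, -b], [-b, a]] = [[0.2117, -0.0594],
 [-0.0594, 0.1537]].

Step 4 — quadratic form (x̄ - mu_0)^T · S^{-1} · (x̄ - mu_0):
  S^{-1} · (x̄ - mu_0) = (0.967, -0.3538),
  (x̄ - mu_0)^T · [...] = (4.4)·(0.967) + (-0.6)·(-0.3538) = 4.4671.

Step 5 — scale by n: T² = 5 · 4.4671 = 22.3356.

T² ≈ 22.3356


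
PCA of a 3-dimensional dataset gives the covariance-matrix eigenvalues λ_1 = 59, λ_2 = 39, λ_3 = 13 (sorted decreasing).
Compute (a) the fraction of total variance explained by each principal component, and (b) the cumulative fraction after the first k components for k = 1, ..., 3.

Step 1 — total variance = trace(Sigma) = Σ λ_i = 59 + 39 + 13 = 111.

Step 2 — fraction explained by component i = λ_i / Σ λ:
  PC1: 59/111 = 0.5315
  PC2: 39/111 = 0.3514
  PC3: 13/111 = 0.1171

Step 3 — cumulative fraction after k components = (λ_1 + ... + λ_k) / Σ λ:
  k = 1: 59/111 = 0.5315
  k = 2: (59 + 39)/111 = 98/111 = 0.8829
  k = 3: (59 + 39 + 13)/111 = 111/111 = 1

Summary (fraction, with percent):

explained: PC1 0.5315 (53.15%), PC2 0.3514 (35.14%), PC3 0.1171 (11.71%);  cumulative: 0.5315, 0.8829, 1


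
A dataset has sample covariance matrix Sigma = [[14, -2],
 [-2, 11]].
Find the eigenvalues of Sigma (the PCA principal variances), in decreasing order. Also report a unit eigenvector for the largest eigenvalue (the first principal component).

Step 1 — characteristic polynomial of 2×2 Sigma:
  det(Sigma - λI) = λ² - trace · λ + det = 0.
  trace = 14 + 11 = 25, det = 14·11 - (-2)² = 150.
Step 2 — discriminant:
  Δ = trace² - 4·det = 625 - 600 = 25.
Step 3 — eigenvalues:
  λ = (trace ± √Δ)/2 = (25 ± 5)/2,
  λ_1 = 15,  λ_2 = 10.

Step 4 — unit eigenvector for λ_1: solve (Sigma - λ_1 I)v = 0. First row:
  (14 - 15)·v_x + (-2)·v_y = 0, i.e. (-1)·v_x + (-2)·v_y = 0,
  so v ∝ (b, λ_1 - a) = (-2, 1); multiply by -1 so the first entry is positive: u = (2, -1).
  ||u|| = √((2)² + (-1)²) = √(5) ≈ 2.2361,
  v_1 = u/||u|| ≈ (0.8944, -0.4472) (||v_1|| = 1).

λ_1 = 15,  λ_2 = 10;  v_1 ≈ (0.8944, -0.4472)


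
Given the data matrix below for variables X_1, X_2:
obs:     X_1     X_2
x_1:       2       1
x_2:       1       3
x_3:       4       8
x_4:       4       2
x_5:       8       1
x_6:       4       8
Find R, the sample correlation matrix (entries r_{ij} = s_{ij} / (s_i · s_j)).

Step 1 — column means:
  mean(X_1) = (2 + 1 + 4 + 4 + 8 + 4) / 6 = 23/6 = 3.8333
  mean(X_2) = (1 + 3 + 8 + 2 + 1 + 8) / 6 = 23/6 = 3.8333

Step 2 — sample variances and covariances s[i,j] = (1/(n-1)) · Σ_k (x_{k,i} - mean_i) · (x_{k,j} - mean_j), with n-1 = 5:
  s[X_1,X_1] = ((-1.8333)·(-1.8333) + (-2.8333)·(-2.8333) + (0.1667)·(0.1667) + (0.1667)·(0.1667) + (4.1667)·(4.1667) + (0.1667)·(0.1667)) / 5 = 28.8333/5 = 5.7667
  s[X_1,X_2] = ((-1.8333)·(-2.8333) + (-2.8333)·(-0.8333) + (0.1667)·(4.1667) + (0.1667)·(-1.8333) + (4.1667)·(-2.8333) + (0.1667)·(4.1667)) / 5 = -3.1667/5 = -0.6333
  s[X_2,X_2] = ((-2.8333)·(-2.8333) + (-0.8333)·(-0.8333) + (4.1667)·(4.1667) + (-1.8333)·(-1.8333) + (-2.8333)·(-2.8333) + (4.1667)·(4.1667)) / 5 = 54.8333/5 = 10.9667
  Sample standard deviations s_i = √(s[i,i]):
  s(X_1) = √(5.7667) = 2.4014
  s(X_2) = √(10.9667) = 3.3116

Step 3 — r_{ij} = s_{ij} / (s_i · s_j):
  r[X_1,X_1] = 1 (diagonal).
  r[X_1,X_2] = -0.6333 / (2.4014 · 3.3116) = -0.6333 / 7.9524 = -0.0796
  r[X_2,X_2] = 1 (diagonal).

R is symmetric with unit diagonal. Assembling:

R = [[1, -0.0796],
 [-0.0796, 1]]


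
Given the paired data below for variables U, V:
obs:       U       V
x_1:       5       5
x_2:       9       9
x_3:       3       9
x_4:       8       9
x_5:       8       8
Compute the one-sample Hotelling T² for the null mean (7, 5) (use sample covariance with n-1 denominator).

Step 1 — sample mean vector:
  mean(U) = (5 + 9 + 3 + 8 + 8) / 5 = 33/5 = 6.6
  mean(V) = (5 + 9 + 9 + 9 + 8) / 5 = 40/5 = 8
  x̄ = (6.6, 8),  deviation x̄ - mu_0 = (6.6, 8) - (7, 5) = (-0.4, 3).

Step 2 — sample covariance matrix, S[i,j] = (1/(n-1)) · Σ_k (x_{k,i} - mean_i) · (x_{k,j} - mean_j), divisor n-1 = 4:
  S[U,U] = ((-1.6)·(-1.6) + (2.4)·(2.4) + (-3.6)·(-3.6) + (1.4)·(1.4) + (1.4)·(1.4)) / 4 = 25.2/4 = 6.3
  S[U,V] = ((-1.6)·(-3) + (2.4)·(1) + (-3.6)·(1) + (1.4)·(1) + (1.4)·(0)) / 4 = 5/4 = 1.25
  S[V,V] = ((-3)·(-3) + (1)·(1) + (1)·(1) + (1)·(1) + (0)·(0)) / 4 = 12/4 = 3
  S = [[6.3, 1.25],
 [1.25, 3]].

Step 3 — invert S. det(S) = 6.3·3 - (1.25)² = 17.3375.
  S^{-1} = (1/det) · [[d, -b], [-b, a]] = [[0.173, -0.0721],
 [-0.0721, 0.3634]].

Step 4 — quadratic form (x̄ - mu_0)^T · S^{-1} · (x̄ - mu_0):
  S^{-1} · (x̄ - mu_0) = (-0.2855, 1.119),
  (x̄ - mu_0)^T · [...] = (-0.4)·(-0.2855) + (3)·(1.119) = 3.4711.

Step 5 — scale by n: T² = 5 · 3.4711 = 17.3554.

T² ≈ 17.3554


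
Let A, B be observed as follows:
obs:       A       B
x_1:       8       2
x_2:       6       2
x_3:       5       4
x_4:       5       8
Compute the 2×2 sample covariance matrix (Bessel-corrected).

Step 1 — column means:
  mean(A) = (8 + 6 + 5 + 5) / 4 = 24/4 = 6
  mean(B) = (2 + 2 + 4 + 8) / 4 = 16/4 = 4

Step 2 — sample covariance S[i,j] = (1/(n-1)) · Σ_k (x_{k,i} - mean_i) · (x_{k,j} - mean_j), with n-1 = 3.
  S[A,A] = ((2)·(2) + (0)·(0) + (-1)·(-1) + (-1)·(-1)) / 3 = 6/3 = 2
  S[A,B] = ((2)·(-2) + (0)·(-2) + (-1)·(0) + (-1)·(4)) / 3 = -8/3 = -2.6667
  S[B,B] = ((-2)·(-2) + (-2)·(-2) + (0)·(0) + (4)·(4)) / 3 = 24/3 = 8

S is symmetric (S[j,i] = S[i,j]). Assembling:

S = [[2, -2.6667],
 [-2.6667, 8]]


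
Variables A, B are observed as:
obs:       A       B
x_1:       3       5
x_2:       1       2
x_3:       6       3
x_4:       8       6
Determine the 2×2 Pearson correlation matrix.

Step 1 — column means:
  mean(A) = (3 + 1 + 6 + 8) / 4 = 18/4 = 4.5
  mean(B) = (5 + 2 + 3 + 6) / 4 = 16/4 = 4

Step 2 — sample variances and covariances s[i,j] = (1/(n-1)) · Σ_k (x_{k,i} - mean_i) · (x_{k,j} - mean_j), with n-1 = 3:
  s[A,A] = ((-1.5)·(-1.5) + (-3.5)·(-3.5) + (1.5)·(1.5) + (3.5)·(3.5)) / 3 = 29/3 = 9.6667
  s[A,B] = ((-1.5)·(1) + (-3.5)·(-2) + (1.5)·(-1) + (3.5)·(2)) / 3 = 11/3 = 3.6667
  s[B,B] = ((1)·(1) + (-2)·(-2) + (-1)·(-1) + (2)·(2)) / 3 = 10/3 = 3.3333
  Sample standard deviations s_i = √(s[i,i]):
  s(A) = √(9.6667) = 3.1091
  s(B) = √(3.3333) = 1.8257

Step 3 — r_{ij} = s_{ij} / (s_i · s_j):
  r[A,A] = 1 (diagonal).
  r[A,B] = 3.6667 / (3.1091 · 1.8257) = 3.6667 / 5.6765 = 0.6459
  r[B,B] = 1 (diagonal).

R is symmetric with unit diagonal. Assembling:

R = [[1, 0.6459],
 [0.6459, 1]]


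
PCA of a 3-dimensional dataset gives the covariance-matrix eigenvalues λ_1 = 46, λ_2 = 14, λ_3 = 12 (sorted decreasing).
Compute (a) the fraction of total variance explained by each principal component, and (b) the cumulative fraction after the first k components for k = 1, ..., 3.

Step 1 — total variance = trace(Sigma) = Σ λ_i = 46 + 14 + 12 = 72.

Step 2 — fraction explained by component i = λ_i / Σ λ:
  PC1: 46/72 = 0.6389
  PC2: 14/72 = 0.1944
  PC3: 12/72 = 0.1667

Step 3 — cumulative fraction after k components = (λ_1 + ... + λ_k) / Σ λ:
  k = 1: 46/72 = 0.6389
  k = 2: (46 + 14)/72 = 60/72 = 0.8333
  k = 3: (46 + 14 + 12)/72 = 72/72 = 1

Summary (fraction, with percent):

explained: PC1 0.6389 (63.89%), PC2 0.1944 (19.44%), PC3 0.1667 (16.67%);  cumulative: 0.6389, 0.8333, 1


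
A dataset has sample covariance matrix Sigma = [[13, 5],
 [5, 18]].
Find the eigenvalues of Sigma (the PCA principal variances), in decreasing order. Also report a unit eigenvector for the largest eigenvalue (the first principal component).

Step 1 — characteristic polynomial of 2×2 Sigma:
  det(Sigma - λI) = λ² - trace · λ + det = 0.
  trace = 13 + 18 = 31, det = 13·18 - (5)² = 209.
Step 2 — discriminant:
  Δ = trace² - 4·det = 961 - 836 = 125.
Step 3 — eigenvalues:
  λ = (trace ± √Δ)/2 = (31 ± 11.1803)/2,
  λ_1 = 21.0902,  λ_2 = 9.9098.

Step 4 — unit eigenvector for λ_1: solve (Sigma - λ_1 I)v = 0. First row:
  (13 - 21.0902)·v_x + (5)·v_y = 0, i.e. (-8.0902)·v_x + (5)·v_y = 0,
  so v ∝ (b, λ_1 - a) = (5, 8.0902) = u.
  ||u|| = √((5)² + (8.0902)²) = √(90.4508) ≈ 9.5106,
  v_1 = u/||u|| ≈ (0.5257, 0.8507) (||v_1|| = 1).

λ_1 = 21.0902,  λ_2 = 9.9098;  v_1 ≈ (0.5257, 0.8507)


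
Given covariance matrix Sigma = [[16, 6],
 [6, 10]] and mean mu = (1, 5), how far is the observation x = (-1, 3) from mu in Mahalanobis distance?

Step 1 — centre the observation: (x - mu) = (-2, -2).

Step 2 — invert Sigma. det(Sigma) = 16·10 - (6)² = 124.
  Sigma^{-1} = (1/det) · [[d, -b], [-b, a]] = [[0.0806, -0.0484],
 [-0.0484, 0.129]].

Step 3 — form the quadratic (x - mu)^T · Sigma^{-1} · (x - mu):
  Sigma^{-1} · (x - mu) = (-0.0645, -0.1613).
  (x - mu)^T · [Sigma^{-1} · (x - mu)] = (-2)·(-0.0645) + (-2)·(-0.1613) = 0.4516.

Step 4 — take square root: d = √(0.4516) ≈ 0.672.

d(x, mu) = √(0.4516) ≈ 0.672


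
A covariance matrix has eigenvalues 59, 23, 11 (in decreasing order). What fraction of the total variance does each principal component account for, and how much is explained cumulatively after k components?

Step 1 — total variance = trace(Sigma) = Σ λ_i = 59 + 23 + 11 = 93.

Step 2 — fraction explained by component i = λ_i / Σ λ:
  PC1: 59/93 = 0.6344
  PC2: 23/93 = 0.2473
  PC3: 11/93 = 0.1183

Step 3 — cumulative fraction after k components = (λ_1 + ... + λ_k) / Σ λ:
  k = 1: 59/93 = 0.6344
  k = 2: (59 + 23)/93 = 82/93 = 0.8817
  k = 3: (59 + 23 + 11)/93 = 93/93 = 1

Summary (fraction, with percent):

explained: PC1 0.6344 (63.44%), PC2 0.2473 (24.73%), PC3 0.1183 (11.83%);  cumulative: 0.6344, 0.8817, 1


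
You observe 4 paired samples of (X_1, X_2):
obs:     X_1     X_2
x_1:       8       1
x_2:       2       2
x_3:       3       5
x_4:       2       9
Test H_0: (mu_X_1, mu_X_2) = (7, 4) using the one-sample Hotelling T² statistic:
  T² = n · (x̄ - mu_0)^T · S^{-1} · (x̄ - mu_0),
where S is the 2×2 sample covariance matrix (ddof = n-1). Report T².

Step 1 — sample mean vector:
  mean(X_1) = (8 + 2 + 3 + 2) / 4 = 15/4 = 3.75
  mean(X_2) = (1 + 2 + 5 + 9) / 4 = 17/4 = 4.25
  x̄ = (3.75, 4.25),  deviation x̄ - mu_0 = (3.75, 4.25) - (7, 4) = (-3.25, 0.25).

Step 2 — sample covariance matrix, S[i,j] = (1/(n-1)) · Σ_k (x_{k,i} - mean_i) · (x_{k,j} - mean_j), divisor n-1 = 3:
  S[X_1,X_1] = ((4.25)·(4.25) + (-1.75)·(-1.75) + (-0.75)·(-0.75) + (-1.75)·(-1.75)) / 3 = 24.75/3 = 8.25
  S[X_1,X_2] = ((4.25)·(-3.25) + (-1.75)·(-2.25) + (-0.75)·(0.75) + (-1.75)·(4.75)) / 3 = -18.75/3 = -6.25
  S[X_2,X_2] = ((-3.25)·(-3.25) + (-2.25)·(-2.25) + (0.75)·(0.75) + (4.75)·(4.75)) / 3 = 38.75/3 = 12.9167
  S = [[8.25, -6.25],
 [-6.25, 12.9167]].

Step 3 — invert S. det(S) = 8.25·12.9167 - (-6.25)² = 67.5.
  S^{-1} = (1/det) · [[d, -b], [-b, a]] = [[0.1914, 0.0926],
 [0.0926, 0.1222]].

Step 4 — quadratic form (x̄ - mu_0)^T · S^{-1} · (x̄ - mu_0):
  S^{-1} · (x̄ - mu_0) = (-0.5988, -0.2704),
  (x̄ - mu_0)^T · [...] = (-3.25)·(-0.5988) + (0.25)·(-0.2704) = 1.8784.

Step 5 — scale by n: T² = 4 · 1.8784 = 7.5136.

T² ≈ 7.5136


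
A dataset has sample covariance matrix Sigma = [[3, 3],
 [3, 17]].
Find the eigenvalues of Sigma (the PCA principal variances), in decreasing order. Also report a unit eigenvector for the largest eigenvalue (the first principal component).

Step 1 — characteristic polynomial of 2×2 Sigma:
  det(Sigma - λI) = λ² - trace · λ + det = 0.
  trace = 3 + 17 = 20, det = 3·17 - (3)² = 42.
Step 2 — discriminant:
  Δ = trace² - 4·det = 400 - 168 = 232.
Step 3 — eigenvalues:
  λ = (trace ± √Δ)/2 = (20 ± 15.2315)/2,
  λ_1 = 17.6158,  λ_2 = 2.3842.

Step 4 — unit eigenvector for λ_1: solve (Sigma - λ_1 I)v = 0. First row:
  (3 - 17.6158)·v_x + (3)·v_y = 0, i.e. (-14.6158)·v_x + (3)·v_y = 0,
  so v ∝ (b, λ_1 - a) = (3, 14.6158) = u.
  ||u|| = √((3)² + (14.6158)²) = √(222.6208) ≈ 14.9205,
  v_1 = u/||u|| ≈ (0.2011, 0.9796) (||v_1|| = 1).

λ_1 = 17.6158,  λ_2 = 2.3842;  v_1 ≈ (0.2011, 0.9796)


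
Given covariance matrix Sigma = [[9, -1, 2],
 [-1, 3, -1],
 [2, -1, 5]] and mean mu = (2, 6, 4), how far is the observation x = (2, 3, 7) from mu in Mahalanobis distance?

Step 1 — centre the observation: (x - mu) = (0, -3, 3).

Step 2 — invert Sigma (cofactor / det for 3×3, or solve directly):
  Sigma^{-1} = [[0.1239, 0.0265, -0.0442],
 [0.0265, 0.3628, 0.0619],
 [-0.0442, 0.0619, 0.2301]].

Step 3 — form the quadratic (x - mu)^T · Sigma^{-1} · (x - mu):
  Sigma^{-1} · (x - mu) = (-0.2124, -0.9027, 0.5044).
  (x - mu)^T · [Sigma^{-1} · (x - mu)] = (0)·(-0.2124) + (-3)·(-0.9027) + (3)·(0.5044) = 4.2212.

Step 4 — take square root: d = √(4.2212) ≈ 2.0546.

d(x, mu) = √(4.2212) ≈ 2.0546


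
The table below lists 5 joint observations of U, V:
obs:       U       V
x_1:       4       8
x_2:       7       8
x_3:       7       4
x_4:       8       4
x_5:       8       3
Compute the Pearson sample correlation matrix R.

Step 1 — column means:
  mean(U) = (4 + 7 + 7 + 8 + 8) / 5 = 34/5 = 6.8
  mean(V) = (8 + 8 + 4 + 4 + 3) / 5 = 27/5 = 5.4

Step 2 — sample variances and covariances s[i,j] = (1/(n-1)) · Σ_k (x_{k,i} - mean_i) · (x_{k,j} - mean_j), with n-1 = 4:
  s[U,U] = ((-2.8)·(-2.8) + (0.2)·(0.2) + (0.2)·(0.2) + (1.2)·(1.2) + (1.2)·(1.2)) / 4 = 10.8/4 = 2.7
  s[U,V] = ((-2.8)·(2.6) + (0.2)·(2.6) + (0.2)·(-1.4) + (1.2)·(-1.4) + (1.2)·(-2.4)) / 4 = -11.6/4 = -2.9
  s[V,V] = ((2.6)·(2.6) + (2.6)·(2.6) + (-1.4)·(-1.4) + (-1.4)·(-1.4) + (-2.4)·(-2.4)) / 4 = 23.2/4 = 5.8
  Sample standard deviations s_i = √(s[i,i]):
  s(U) = √(2.7) = 1.6432
  s(V) = √(5.8) = 2.4083

Step 3 — r_{ij} = s_{ij} / (s_i · s_j):
  r[U,U] = 1 (diagonal).
  r[U,V] = -2.9 / (1.6432 · 2.4083) = -2.9 / 3.9573 = -0.7328
  r[V,V] = 1 (diagonal).

R is symmetric with unit diagonal. Assembling:

R = [[1, -0.7328],
 [-0.7328, 1]]


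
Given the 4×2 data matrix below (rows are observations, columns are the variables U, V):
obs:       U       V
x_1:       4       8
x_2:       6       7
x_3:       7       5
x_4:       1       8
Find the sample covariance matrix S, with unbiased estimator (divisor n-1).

Step 1 — column means:
  mean(U) = (4 + 6 + 7 + 1) / 4 = 18/4 = 4.5
  mean(V) = (8 + 7 + 5 + 8) / 4 = 28/4 = 7

Step 2 — sample covariance S[i,j] = (1/(n-1)) · Σ_k (x_{k,i} - mean_i) · (x_{k,j} - mean_j), with n-1 = 3.
  S[U,U] = ((-0.5)·(-0.5) + (1.5)·(1.5) + (2.5)·(2.5) + (-3.5)·(-3.5)) / 3 = 21/3 = 7
  S[U,V] = ((-0.5)·(1) + (1.5)·(0) + (2.5)·(-2) + (-3.5)·(1)) / 3 = -9/3 = -3
  S[V,V] = ((1)·(1) + (0)·(0) + (-2)·(-2) + (1)·(1)) / 3 = 6/3 = 2

S is symmetric (S[j,i] = S[i,j]). Assembling:

S = [[7, -3],
 [-3, 2]]


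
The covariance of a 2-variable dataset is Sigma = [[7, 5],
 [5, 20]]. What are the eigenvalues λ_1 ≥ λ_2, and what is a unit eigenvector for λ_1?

Step 1 — characteristic polynomial of 2×2 Sigma:
  det(Sigma - λI) = λ² - trace · λ + det = 0.
  trace = 7 + 20 = 27, det = 7·20 - (5)² = 115.
Step 2 — discriminant:
  Δ = trace² - 4·det = 729 - 460 = 269.
Step 3 — eigenvalues:
  λ = (trace ± √Δ)/2 = (27 ± 16.4012)/2,
  λ_1 = 21.7006,  λ_2 = 5.2994.

Step 4 — unit eigenvector for λ_1: solve (Sigma - λ_1 I)v = 0. First row:
  (7 - 21.7006)·v_x + (5)·v_y = 0, i.e. (-14.7006)·v_x + (5)·v_y = 0,
  so v ∝ (b, λ_1 - a) = (5, 14.7006) = u.
  ||u|| = √((5)² + (14.7006)²) = √(241.1079) ≈ 15.5277,
  v_1 = u/||u|| ≈ (0.322, 0.9467) (||v_1|| = 1).

λ_1 = 21.7006,  λ_2 = 5.2994;  v_1 ≈ (0.322, 0.9467)


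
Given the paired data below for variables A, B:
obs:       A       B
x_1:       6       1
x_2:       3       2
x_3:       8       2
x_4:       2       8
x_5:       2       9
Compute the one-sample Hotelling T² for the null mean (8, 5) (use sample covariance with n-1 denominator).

Step 1 — sample mean vector:
  mean(A) = (6 + 3 + 8 + 2 + 2) / 5 = 21/5 = 4.2
  mean(B) = (1 + 2 + 2 + 8 + 9) / 5 = 22/5 = 4.4
  x̄ = (4.2, 4.4),  deviation x̄ - mu_0 = (4.2, 4.4) - (8, 5) = (-3.8, -0.6).

Step 2 — sample covariance matrix, S[i,j] = (1/(n-1)) · Σ_k (x_{k,i} - mean_i) · (x_{k,j} - mean_j), divisor n-1 = 4:
  S[A,A] = ((1.8)·(1.8) + (-1.2)·(-1.2) + (3.8)·(3.8) + (-2.2)·(-2.2) + (-2.2)·(-2.2)) / 4 = 28.8/4 = 7.2
  S[A,B] = ((1.8)·(-3.4) + (-1.2)·(-2.4) + (3.8)·(-2.4) + (-2.2)·(3.6) + (-2.2)·(4.6)) / 4 = -30.4/4 = -7.6
  S[B,B] = ((-3.4)·(-3.4) + (-2.4)·(-2.4) + (-2.4)·(-2.4) + (3.6)·(3.6) + (4.6)·(4.6)) / 4 = 57.2/4 = 14.3
  S = [[7.2, -7.6],
 [-7.6, 14.3]].

Step 3 — invert S. det(S) = 7.2·14.3 - (-7.6)² = 45.2.
  S^{-1} = (1/det) · [[d, -b], [-b, a]] = [[0.3164, 0.1681],
 [0.1681, 0.1593]].

Step 4 — quadratic form (x̄ - mu_0)^T · S^{-1} · (x̄ - mu_0):
  S^{-1} · (x̄ - mu_0) = (-1.3031, -0.7345),
  (x̄ - mu_0)^T · [...] = (-3.8)·(-1.3031) + (-0.6)·(-0.7345) = 5.3925.

Step 5 — scale by n: T² = 5 · 5.3925 = 26.9624.

T² ≈ 26.9624


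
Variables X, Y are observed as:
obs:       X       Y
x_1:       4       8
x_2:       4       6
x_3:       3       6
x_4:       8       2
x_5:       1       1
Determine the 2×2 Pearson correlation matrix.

Step 1 — column means:
  mean(X) = (4 + 4 + 3 + 8 + 1) / 5 = 20/5 = 4
  mean(Y) = (8 + 6 + 6 + 2 + 1) / 5 = 23/5 = 4.6

Step 2 — sample variances and covariances s[i,j] = (1/(n-1)) · Σ_k (x_{k,i} - mean_i) · (x_{k,j} - mean_j), with n-1 = 4:
  s[X,X] = ((0)·(0) + (0)·(0) + (-1)·(-1) + (4)·(4) + (-3)·(-3)) / 4 = 26/4 = 6.5
  s[X,Y] = ((0)·(3.4) + (0)·(1.4) + (-1)·(1.4) + (4)·(-2.6) + (-3)·(-3.6)) / 4 = -1/4 = -0.25
  s[Y,Y] = ((3.4)·(3.4) + (1.4)·(1.4) + (1.4)·(1.4) + (-2.6)·(-2.6) + (-3.6)·(-3.6)) / 4 = 35.2/4 = 8.8
  Sample standard deviations s_i = √(s[i,i]):
  s(X) = √(6.5) = 2.5495
  s(Y) = √(8.8) = 2.9665

Step 3 — r_{ij} = s_{ij} / (s_i · s_j):
  r[X,X] = 1 (diagonal).
  r[X,Y] = -0.25 / (2.5495 · 2.9665) = -0.25 / 7.5631 = -0.0331
  r[Y,Y] = 1 (diagonal).

R is symmetric with unit diagonal. Assembling:

R = [[1, -0.0331],
 [-0.0331, 1]]


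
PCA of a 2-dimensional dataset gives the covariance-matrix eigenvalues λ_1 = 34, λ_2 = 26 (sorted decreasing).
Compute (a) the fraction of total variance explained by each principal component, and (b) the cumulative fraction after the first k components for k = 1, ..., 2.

Step 1 — total variance = trace(Sigma) = Σ λ_i = 34 + 26 = 60.

Step 2 — fraction explained by component i = λ_i / Σ λ:
  PC1: 34/60 = 0.5667
  PC2: 26/60 = 0.4333

Step 3 — cumulative fraction after k components = (λ_1 + ... + λ_k) / Σ λ:
  k = 1: 34/60 = 0.5667
  k = 2: (34 + 26)/60 = 60/60 = 1

Summary (fraction, with percent):

explained: PC1 0.5667 (56.67%), PC2 0.4333 (43.33%);  cumulative: 0.5667, 1


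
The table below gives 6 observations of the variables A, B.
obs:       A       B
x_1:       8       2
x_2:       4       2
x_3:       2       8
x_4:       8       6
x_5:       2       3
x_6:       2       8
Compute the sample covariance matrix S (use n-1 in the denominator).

Step 1 — column means:
  mean(A) = (8 + 4 + 2 + 8 + 2 + 2) / 6 = 26/6 = 4.3333
  mean(B) = (2 + 2 + 8 + 6 + 3 + 8) / 6 = 29/6 = 4.8333

Step 2 — sample covariance S[i,j] = (1/(n-1)) · Σ_k (x_{k,i} - mean_i) · (x_{k,j} - mean_j), with n-1 = 5.
  S[A,A] = ((3.6667)·(3.6667) + (-0.3333)·(-0.3333) + (-2.3333)·(-2.3333) + (3.6667)·(3.6667) + (-2.3333)·(-2.3333) + (-2.3333)·(-2.3333)) / 5 = 43.3333/5 = 8.6667
  S[A,B] = ((3.6667)·(-2.8333) + (-0.3333)·(-2.8333) + (-2.3333)·(3.1667) + (3.6667)·(1.1667) + (-2.3333)·(-1.8333) + (-2.3333)·(3.1667)) / 5 = -15.6667/5 = -3.1333
  S[B,B] = ((-2.8333)·(-2.8333) + (-2.8333)·(-2.8333) + (3.1667)·(3.1667) + (1.1667)·(1.1667) + (-1.8333)·(-1.8333) + (3.1667)·(3.1667)) / 5 = 40.8333/5 = 8.1667

S is symmetric (S[j,i] = S[i,j]). Assembling:

S = [[8.6667, -3.1333],
 [-3.1333, 8.1667]]


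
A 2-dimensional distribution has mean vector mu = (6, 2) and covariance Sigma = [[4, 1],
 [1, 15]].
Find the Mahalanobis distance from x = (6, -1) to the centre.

Step 1 — centre the observation: (x - mu) = (0, -3).

Step 2 — invert Sigma. det(Sigma) = 4·15 - (1)² = 59.
  Sigma^{-1} = (1/det) · [[d, -b], [-b, a]] = [[0.2542, -0.0169],
 [-0.0169, 0.0678]].

Step 3 — form the quadratic (x - mu)^T · Sigma^{-1} · (x - mu):
  Sigma^{-1} · (x - mu) = (0.0508, -0.2034).
  (x - mu)^T · [Sigma^{-1} · (x - mu)] = (0)·(0.0508) + (-3)·(-0.2034) = 0.6102.

Step 4 — take square root: d = √(0.6102) ≈ 0.7811.

d(x, mu) = √(0.6102) ≈ 0.7811
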